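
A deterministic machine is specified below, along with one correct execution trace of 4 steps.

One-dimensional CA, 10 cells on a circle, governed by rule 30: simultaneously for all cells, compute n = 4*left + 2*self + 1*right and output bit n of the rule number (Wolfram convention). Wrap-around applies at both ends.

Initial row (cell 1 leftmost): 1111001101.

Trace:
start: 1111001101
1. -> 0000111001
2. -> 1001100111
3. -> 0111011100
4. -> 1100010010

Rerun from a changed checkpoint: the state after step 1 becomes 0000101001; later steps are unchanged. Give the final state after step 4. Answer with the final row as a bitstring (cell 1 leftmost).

state after step 1 := 0000101001
2. -> 1001101111
3. -> 0111001000
4. -> 1100111100

1100111100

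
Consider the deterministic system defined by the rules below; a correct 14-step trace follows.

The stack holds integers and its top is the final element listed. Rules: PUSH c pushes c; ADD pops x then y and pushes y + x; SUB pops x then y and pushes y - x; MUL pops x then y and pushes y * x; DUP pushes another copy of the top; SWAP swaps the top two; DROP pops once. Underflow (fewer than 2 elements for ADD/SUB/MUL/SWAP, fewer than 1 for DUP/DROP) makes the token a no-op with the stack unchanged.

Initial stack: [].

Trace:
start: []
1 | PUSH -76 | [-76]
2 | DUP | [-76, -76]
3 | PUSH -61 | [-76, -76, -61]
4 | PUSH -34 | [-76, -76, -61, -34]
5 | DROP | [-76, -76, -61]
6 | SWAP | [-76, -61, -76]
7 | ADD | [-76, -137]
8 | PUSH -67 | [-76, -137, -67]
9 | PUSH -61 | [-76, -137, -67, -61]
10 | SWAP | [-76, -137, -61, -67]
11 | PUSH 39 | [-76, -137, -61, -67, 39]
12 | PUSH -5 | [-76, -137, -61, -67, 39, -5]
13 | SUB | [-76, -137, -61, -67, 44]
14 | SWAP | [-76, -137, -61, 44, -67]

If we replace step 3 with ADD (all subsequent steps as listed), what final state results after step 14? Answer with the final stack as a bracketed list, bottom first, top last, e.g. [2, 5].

(re-executing from step 3 with the substitution; state before step 3: [-76, -76])
3 | ADD | [-152]
4 | PUSH -34 | [-152, -34]
5 | DROP | [-152]
6 | SWAP | [-152]
7 | ADD | [-152]
8 | PUSH -67 | [-152, -67]
9 | PUSH -61 | [-152, -67, -61]
10 | SWAP | [-152, -61, -67]
11 | PUSH 39 | [-152, -61, -67, 39]
12 | PUSH -5 | [-152, -61, -67, 39, -5]
13 | SUB | [-152, -61, -67, 44]
14 | SWAP | [-152, -61, 44, -67]

[-152, -61, 44, -67]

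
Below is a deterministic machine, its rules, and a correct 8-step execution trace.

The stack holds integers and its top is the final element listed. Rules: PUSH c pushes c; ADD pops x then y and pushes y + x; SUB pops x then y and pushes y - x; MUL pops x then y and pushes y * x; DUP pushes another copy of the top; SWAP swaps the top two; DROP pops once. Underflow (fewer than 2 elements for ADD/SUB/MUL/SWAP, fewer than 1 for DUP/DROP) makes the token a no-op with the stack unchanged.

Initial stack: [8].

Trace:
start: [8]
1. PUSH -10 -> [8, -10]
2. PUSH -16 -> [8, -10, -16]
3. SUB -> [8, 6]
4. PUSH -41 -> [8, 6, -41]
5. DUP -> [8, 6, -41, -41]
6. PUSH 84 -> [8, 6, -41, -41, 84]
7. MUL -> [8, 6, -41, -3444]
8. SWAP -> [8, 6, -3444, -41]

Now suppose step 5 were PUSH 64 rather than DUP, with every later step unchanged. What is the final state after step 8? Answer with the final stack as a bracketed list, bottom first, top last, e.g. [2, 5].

(re-executing from step 5 with the substitution; state before step 5: [8, 6, -41])
5. PUSH 64 -> [8, 6, -41, 64]
6. PUSH 84 -> [8, 6, -41, 64, 84]
7. MUL -> [8, 6, -41, 5376]
8. SWAP -> [8, 6, 5376, -41]

[8, 6, 5376, -41]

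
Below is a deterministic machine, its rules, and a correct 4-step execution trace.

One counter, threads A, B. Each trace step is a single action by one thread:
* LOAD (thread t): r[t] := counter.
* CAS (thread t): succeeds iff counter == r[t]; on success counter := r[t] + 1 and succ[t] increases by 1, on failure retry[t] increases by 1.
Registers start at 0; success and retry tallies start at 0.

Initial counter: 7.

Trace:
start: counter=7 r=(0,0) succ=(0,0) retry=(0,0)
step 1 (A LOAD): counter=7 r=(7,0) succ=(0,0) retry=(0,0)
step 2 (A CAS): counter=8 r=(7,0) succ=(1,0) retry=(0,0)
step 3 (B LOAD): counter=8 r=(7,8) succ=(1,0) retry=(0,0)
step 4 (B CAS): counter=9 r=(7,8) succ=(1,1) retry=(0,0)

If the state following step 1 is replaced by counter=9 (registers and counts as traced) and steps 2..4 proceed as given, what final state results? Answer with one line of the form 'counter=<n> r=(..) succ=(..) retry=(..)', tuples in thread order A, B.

state after step 1 := counter=9 r=(7,0) succ=(0,0) retry=(0,0)
step 2 (A CAS): counter=9 r=(7,0) succ=(0,0) retry=(1,0)
step 3 (B LOAD): counter=9 r=(7,9) succ=(0,0) retry=(1,0)
step 4 (B CAS): counter=10 r=(7,9) succ=(0,1) retry=(1,0)

counter=10 r=(7,9) succ=(0,1) retry=(1,0)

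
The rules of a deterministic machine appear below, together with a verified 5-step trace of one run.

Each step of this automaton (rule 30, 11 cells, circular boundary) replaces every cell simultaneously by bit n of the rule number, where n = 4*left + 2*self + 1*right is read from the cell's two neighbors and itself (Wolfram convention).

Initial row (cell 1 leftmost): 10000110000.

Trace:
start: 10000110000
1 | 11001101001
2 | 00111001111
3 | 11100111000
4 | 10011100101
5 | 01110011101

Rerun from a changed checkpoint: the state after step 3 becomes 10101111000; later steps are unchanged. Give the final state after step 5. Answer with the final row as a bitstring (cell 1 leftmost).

state after step 3 := 10101111000
4 | 10101000101
5 | 00101101101

00101101101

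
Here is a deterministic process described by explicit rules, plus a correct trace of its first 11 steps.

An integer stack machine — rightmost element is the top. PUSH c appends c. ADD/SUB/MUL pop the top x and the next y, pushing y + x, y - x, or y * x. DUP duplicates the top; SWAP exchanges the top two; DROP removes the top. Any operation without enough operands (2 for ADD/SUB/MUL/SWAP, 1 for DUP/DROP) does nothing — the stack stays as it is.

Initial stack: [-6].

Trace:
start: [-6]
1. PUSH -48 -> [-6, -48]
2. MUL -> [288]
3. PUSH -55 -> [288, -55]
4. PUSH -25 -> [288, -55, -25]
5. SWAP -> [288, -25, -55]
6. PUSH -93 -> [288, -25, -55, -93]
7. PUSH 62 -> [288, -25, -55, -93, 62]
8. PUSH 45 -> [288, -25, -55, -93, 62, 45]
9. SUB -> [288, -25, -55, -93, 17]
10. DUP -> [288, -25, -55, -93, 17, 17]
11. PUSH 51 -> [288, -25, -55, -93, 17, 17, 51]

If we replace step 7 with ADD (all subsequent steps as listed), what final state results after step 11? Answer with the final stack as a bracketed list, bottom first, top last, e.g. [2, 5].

(re-executing from step 7 with the substitution; state before step 7: [288, -25, -55, -93])
7. ADD -> [288, -25, -148]
8. PUSH 45 -> [288, -25, -148, 45]
9. SUB -> [288, -25, -193]
10. DUP -> [288, -25, -193, -193]
11. PUSH 51 -> [288, -25, -193, -193, 51]

[288, -25, -193, -193, 51]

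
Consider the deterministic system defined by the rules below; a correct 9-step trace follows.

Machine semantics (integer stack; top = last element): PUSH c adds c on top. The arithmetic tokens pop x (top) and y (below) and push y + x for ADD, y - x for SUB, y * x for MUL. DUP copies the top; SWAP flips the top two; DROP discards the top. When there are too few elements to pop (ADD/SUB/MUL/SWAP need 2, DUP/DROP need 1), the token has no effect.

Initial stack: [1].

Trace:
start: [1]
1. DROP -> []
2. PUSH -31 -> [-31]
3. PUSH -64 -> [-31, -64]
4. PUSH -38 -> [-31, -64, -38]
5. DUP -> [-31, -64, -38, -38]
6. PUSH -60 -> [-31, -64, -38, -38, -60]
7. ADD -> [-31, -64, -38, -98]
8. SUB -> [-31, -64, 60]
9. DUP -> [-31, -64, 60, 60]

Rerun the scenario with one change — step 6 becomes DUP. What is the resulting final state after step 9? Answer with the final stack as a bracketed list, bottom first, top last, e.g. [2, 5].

[-31, -64, 38, 38]

(re-executing from step 6 with the substitution; state before step 6: [-31, -64, -38, -38])
6. DUP -> [-31, -64, -38, -38, -38]
7. ADD -> [-31, -64, -38, -76]
8. SUB -> [-31, -64, 38]
9. DUP -> [-31, -64, 38, 38]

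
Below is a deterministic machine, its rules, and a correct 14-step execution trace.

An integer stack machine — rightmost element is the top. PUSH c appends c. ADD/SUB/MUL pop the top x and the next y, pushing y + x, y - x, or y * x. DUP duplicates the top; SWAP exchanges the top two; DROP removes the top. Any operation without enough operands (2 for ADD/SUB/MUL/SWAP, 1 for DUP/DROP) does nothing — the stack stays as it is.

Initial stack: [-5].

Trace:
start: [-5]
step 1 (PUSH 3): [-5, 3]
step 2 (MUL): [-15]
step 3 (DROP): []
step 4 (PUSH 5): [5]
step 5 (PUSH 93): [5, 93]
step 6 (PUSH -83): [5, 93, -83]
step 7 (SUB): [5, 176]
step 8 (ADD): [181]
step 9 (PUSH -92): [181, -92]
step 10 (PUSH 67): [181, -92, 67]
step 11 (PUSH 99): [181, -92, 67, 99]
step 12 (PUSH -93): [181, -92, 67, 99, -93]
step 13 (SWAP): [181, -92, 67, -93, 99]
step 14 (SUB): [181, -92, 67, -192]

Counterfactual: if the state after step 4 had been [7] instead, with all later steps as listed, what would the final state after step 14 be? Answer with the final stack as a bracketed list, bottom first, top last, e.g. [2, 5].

[183, -92, 67, -192]

state after step 4 := [7]
step 5 (PUSH 93): [7, 93]
step 6 (PUSH -83): [7, 93, -83]
step 7 (SUB): [7, 176]
step 8 (ADD): [183]
step 9 (PUSH -92): [183, -92]
step 10 (PUSH 67): [183, -92, 67]
step 11 (PUSH 99): [183, -92, 67, 99]
step 12 (PUSH -93): [183, -92, 67, 99, -93]
step 13 (SWAP): [183, -92, 67, -93, 99]
step 14 (SUB): [183, -92, 67, -192]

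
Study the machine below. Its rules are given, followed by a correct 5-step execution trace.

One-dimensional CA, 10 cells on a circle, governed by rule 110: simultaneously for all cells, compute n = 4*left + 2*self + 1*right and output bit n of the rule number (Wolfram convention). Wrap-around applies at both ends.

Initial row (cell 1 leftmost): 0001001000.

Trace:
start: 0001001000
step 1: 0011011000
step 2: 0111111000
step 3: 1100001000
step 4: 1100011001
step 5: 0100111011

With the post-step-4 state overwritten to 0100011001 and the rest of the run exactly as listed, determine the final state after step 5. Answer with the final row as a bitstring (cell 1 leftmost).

state after step 4 := 0100011001
step 5: 1100111011

1100111011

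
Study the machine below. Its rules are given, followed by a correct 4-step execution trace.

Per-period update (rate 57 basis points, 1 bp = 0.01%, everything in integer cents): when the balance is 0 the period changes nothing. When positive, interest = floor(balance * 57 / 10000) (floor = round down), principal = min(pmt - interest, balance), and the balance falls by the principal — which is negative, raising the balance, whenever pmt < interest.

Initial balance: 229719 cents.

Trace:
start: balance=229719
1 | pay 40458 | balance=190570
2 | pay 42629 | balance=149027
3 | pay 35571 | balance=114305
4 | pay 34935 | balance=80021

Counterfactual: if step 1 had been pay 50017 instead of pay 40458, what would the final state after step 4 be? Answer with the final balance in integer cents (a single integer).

(re-executing from step 1 with the substitution; state before step 1: balance=229719)
1 | pay 50017 | balance=181011
2 | pay 42629 | balance=139413
3 | pay 35571 | balance=104636
4 | pay 34935 | balance=70297

70297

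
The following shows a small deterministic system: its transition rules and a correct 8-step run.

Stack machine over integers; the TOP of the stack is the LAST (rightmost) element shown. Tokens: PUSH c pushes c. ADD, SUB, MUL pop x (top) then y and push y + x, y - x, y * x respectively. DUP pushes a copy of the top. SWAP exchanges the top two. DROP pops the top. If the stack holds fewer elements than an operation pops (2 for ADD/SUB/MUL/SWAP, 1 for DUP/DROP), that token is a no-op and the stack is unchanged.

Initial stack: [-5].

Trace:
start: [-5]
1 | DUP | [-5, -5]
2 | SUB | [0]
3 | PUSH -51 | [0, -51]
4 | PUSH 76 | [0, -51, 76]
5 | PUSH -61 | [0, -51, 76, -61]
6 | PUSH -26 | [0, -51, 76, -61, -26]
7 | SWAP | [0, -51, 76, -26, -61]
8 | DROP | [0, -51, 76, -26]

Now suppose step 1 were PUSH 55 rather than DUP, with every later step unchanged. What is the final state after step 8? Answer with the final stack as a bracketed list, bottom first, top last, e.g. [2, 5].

(re-executing from step 1 with the substitution; state before step 1: [-5])
1 | PUSH 55 | [-5, 55]
2 | SUB | [-60]
3 | PUSH -51 | [-60, -51]
4 | PUSH 76 | [-60, -51, 76]
5 | PUSH -61 | [-60, -51, 76, -61]
6 | PUSH -26 | [-60, -51, 76, -61, -26]
7 | SWAP | [-60, -51, 76, -26, -61]
8 | DROP | [-60, -51, 76, -26]

[-60, -51, 76, -26]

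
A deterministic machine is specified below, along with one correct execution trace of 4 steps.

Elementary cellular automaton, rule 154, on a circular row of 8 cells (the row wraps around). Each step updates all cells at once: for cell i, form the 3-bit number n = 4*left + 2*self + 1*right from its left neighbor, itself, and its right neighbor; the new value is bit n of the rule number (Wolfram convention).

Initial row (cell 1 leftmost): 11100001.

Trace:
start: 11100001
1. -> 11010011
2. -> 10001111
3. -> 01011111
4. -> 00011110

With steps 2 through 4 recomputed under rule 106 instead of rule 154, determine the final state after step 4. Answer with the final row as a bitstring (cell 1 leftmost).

(re-executing steps 2..4 under rule 106; state before step 2: 11010011)
2. -> 01100110
3. -> 11101110
4. -> 10111011

10111011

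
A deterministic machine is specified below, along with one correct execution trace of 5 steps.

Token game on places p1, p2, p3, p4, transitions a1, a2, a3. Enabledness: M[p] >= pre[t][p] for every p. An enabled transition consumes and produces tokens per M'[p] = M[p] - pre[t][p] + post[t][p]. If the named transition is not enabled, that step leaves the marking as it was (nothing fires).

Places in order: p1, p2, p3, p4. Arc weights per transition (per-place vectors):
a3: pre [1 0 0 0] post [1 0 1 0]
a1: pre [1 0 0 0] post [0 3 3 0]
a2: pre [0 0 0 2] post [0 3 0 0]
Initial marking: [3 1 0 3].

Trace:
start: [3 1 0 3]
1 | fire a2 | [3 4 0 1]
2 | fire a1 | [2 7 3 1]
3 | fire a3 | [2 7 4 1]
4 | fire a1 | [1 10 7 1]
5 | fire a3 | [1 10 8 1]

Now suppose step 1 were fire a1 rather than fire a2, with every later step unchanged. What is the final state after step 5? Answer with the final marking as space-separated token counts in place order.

0 10 10 3

(re-executing from step 1 with the substitution; state before step 1: [3 1 0 3])
1 | fire a1 | [2 4 3 3]
2 | fire a1 | [1 7 6 3]
3 | fire a3 | [1 7 7 3]
4 | fire a1 | [0 10 10 3]
5 | fire a3 | [0 10 10 3]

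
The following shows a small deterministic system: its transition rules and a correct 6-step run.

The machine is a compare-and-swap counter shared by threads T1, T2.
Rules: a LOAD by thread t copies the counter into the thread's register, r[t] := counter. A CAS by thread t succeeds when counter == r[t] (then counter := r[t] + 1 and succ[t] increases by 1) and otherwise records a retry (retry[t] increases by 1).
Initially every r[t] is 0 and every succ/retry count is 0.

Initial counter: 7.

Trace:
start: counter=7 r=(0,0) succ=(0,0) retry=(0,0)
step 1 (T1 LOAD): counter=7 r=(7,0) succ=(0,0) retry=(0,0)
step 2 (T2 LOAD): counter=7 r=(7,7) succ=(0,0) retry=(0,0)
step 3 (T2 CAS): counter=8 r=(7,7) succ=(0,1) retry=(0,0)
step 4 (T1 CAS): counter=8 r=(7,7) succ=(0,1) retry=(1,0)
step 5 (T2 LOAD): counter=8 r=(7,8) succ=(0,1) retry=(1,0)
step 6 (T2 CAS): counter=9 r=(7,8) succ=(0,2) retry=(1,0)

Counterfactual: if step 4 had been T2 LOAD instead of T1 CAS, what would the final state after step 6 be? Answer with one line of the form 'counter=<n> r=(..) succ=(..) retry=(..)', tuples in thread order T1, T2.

counter=9 r=(7,8) succ=(0,2) retry=(0,0)

(re-executing from step 4 with the substitution; state before step 4: counter=8 r=(7,7) succ=(0,1) retry=(0,0))
step 4 (T2 LOAD): counter=8 r=(7,8) succ=(0,1) retry=(0,0)
step 5 (T2 LOAD): counter=8 r=(7,8) succ=(0,1) retry=(0,0)
step 6 (T2 CAS): counter=9 r=(7,8) succ=(0,2) retry=(0,0)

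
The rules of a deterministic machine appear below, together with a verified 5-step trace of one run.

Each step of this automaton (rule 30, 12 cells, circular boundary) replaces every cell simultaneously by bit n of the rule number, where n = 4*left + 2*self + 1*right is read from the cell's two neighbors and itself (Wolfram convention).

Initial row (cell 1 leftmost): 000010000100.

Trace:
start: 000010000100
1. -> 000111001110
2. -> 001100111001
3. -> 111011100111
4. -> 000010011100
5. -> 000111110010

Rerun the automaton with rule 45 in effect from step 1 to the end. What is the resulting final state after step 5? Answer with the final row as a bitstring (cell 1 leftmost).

(re-executing steps 1..5 under rule 45; state before step 1: 000010000100)
1. -> 111010110101
2. -> 000111101111
3. -> 010100011000
4. -> 011101010011
5. -> 110011110010

110011110010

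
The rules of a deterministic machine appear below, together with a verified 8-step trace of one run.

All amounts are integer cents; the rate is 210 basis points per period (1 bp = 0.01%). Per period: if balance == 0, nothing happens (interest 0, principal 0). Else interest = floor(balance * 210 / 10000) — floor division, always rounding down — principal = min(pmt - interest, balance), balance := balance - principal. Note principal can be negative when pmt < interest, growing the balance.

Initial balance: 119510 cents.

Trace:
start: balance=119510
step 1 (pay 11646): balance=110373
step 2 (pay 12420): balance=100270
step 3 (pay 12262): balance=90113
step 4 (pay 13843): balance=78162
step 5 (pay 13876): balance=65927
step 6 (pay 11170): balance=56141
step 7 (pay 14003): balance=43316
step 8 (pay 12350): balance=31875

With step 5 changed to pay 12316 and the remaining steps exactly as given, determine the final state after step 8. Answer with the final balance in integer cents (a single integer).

33536

(re-executing from step 5 with the substitution; state before step 5: balance=78162)
step 5 (pay 12316): balance=67487
step 6 (pay 11170): balance=57734
step 7 (pay 14003): balance=44943
step 8 (pay 12350): balance=33536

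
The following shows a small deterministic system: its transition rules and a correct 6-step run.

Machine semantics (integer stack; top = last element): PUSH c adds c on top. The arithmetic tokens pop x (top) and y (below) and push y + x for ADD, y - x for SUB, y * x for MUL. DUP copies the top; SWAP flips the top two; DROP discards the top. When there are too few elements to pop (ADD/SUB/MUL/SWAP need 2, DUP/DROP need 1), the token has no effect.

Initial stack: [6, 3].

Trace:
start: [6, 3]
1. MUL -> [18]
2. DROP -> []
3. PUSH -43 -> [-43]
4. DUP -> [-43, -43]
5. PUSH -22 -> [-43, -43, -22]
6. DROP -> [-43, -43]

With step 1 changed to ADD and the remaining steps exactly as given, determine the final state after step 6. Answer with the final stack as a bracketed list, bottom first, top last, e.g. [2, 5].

[-43, -43]

(re-executing from step 1 with the substitution; state before step 1: [6, 3])
1. ADD -> [9]
2. DROP -> []
3. PUSH -43 -> [-43]
4. DUP -> [-43, -43]
5. PUSH -22 -> [-43, -43, -22]
6. DROP -> [-43, -43]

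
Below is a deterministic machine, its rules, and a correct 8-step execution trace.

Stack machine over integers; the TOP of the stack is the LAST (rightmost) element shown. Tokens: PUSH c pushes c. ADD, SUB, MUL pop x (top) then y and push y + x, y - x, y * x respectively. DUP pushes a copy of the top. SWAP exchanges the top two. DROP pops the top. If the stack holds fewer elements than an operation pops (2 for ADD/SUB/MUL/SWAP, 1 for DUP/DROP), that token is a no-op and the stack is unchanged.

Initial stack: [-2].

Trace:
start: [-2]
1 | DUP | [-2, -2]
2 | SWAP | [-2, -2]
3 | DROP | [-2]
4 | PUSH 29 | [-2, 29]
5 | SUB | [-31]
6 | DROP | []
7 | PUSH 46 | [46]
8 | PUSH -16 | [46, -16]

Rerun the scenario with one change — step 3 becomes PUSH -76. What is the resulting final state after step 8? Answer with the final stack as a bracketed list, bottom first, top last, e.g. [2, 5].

[-2, -2, 46, -16]

(re-executing from step 3 with the substitution; state before step 3: [-2, -2])
3 | PUSH -76 | [-2, -2, -76]
4 | PUSH 29 | [-2, -2, -76, 29]
5 | SUB | [-2, -2, -105]
6 | DROP | [-2, -2]
7 | PUSH 46 | [-2, -2, 46]
8 | PUSH -16 | [-2, -2, 46, -16]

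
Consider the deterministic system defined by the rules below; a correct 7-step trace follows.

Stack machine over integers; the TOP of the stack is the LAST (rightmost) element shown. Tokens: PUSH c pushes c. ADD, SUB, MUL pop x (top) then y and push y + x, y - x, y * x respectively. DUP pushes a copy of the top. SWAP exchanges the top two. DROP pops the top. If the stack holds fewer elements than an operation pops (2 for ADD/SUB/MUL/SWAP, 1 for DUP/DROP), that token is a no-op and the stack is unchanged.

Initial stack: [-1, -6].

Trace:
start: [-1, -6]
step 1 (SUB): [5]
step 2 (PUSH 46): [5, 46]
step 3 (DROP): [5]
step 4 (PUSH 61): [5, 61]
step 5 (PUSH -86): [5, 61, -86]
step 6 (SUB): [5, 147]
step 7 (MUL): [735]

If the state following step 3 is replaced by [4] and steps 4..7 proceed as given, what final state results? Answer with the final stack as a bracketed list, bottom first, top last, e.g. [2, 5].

state after step 3 := [4]
step 4 (PUSH 61): [4, 61]
step 5 (PUSH -86): [4, 61, -86]
step 6 (SUB): [4, 147]
step 7 (MUL): [588]

[588]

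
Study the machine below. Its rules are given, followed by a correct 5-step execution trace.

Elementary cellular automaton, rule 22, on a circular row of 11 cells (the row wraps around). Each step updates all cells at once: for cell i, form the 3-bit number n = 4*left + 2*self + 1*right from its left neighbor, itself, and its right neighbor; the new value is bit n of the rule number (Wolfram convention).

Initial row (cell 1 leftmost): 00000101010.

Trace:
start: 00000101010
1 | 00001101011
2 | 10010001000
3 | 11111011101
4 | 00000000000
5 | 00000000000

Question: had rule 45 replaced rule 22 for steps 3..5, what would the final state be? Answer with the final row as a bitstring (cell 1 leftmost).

(re-executing steps 3..5 under rule 45; state before step 3: 10010001000)
3 | 10010101010
4 | 10011111111
5 | 00010000000

00010000000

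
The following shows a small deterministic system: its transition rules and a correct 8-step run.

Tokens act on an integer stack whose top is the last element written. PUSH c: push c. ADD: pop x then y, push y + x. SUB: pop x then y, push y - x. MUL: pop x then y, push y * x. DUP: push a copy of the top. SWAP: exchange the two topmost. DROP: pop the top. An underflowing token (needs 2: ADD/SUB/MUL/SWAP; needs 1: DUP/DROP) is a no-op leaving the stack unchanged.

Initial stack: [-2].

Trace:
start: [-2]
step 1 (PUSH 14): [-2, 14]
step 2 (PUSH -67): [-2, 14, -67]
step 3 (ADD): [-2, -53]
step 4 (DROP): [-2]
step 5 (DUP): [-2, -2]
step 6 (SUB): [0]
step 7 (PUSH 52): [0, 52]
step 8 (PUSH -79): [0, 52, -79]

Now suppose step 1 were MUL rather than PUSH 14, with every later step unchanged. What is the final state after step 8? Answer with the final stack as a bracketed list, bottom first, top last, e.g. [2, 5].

[52, -79]

(re-executing from step 1 with the substitution; state before step 1: [-2])
step 1 (MUL): [-2]
step 2 (PUSH -67): [-2, -67]
step 3 (ADD): [-69]
step 4 (DROP): []
step 5 (DUP): []
step 6 (SUB): []
step 7 (PUSH 52): [52]
step 8 (PUSH -79): [52, -79]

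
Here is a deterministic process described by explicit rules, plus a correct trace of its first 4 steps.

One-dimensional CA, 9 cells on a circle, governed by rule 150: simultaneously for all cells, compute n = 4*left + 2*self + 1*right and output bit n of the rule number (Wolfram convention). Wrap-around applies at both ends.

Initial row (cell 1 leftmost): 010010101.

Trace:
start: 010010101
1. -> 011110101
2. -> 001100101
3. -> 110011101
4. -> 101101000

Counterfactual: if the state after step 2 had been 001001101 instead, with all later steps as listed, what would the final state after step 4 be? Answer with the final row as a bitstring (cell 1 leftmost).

state after step 2 := 001001101
3. -> 111110001
4. -> 111101010

111101010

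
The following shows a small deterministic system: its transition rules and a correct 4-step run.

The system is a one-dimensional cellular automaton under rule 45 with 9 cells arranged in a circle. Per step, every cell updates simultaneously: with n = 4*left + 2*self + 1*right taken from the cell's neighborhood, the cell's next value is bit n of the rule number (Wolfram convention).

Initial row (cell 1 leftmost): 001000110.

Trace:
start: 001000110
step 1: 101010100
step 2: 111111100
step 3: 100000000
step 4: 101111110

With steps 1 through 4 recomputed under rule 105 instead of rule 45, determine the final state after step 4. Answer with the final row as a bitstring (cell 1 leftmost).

(re-executing steps 1..4 under rule 105; state before step 1: 001000110)
step 1: 100010110
step 2: 001001111
step 3: 000001001
step 4: 011100000

011100000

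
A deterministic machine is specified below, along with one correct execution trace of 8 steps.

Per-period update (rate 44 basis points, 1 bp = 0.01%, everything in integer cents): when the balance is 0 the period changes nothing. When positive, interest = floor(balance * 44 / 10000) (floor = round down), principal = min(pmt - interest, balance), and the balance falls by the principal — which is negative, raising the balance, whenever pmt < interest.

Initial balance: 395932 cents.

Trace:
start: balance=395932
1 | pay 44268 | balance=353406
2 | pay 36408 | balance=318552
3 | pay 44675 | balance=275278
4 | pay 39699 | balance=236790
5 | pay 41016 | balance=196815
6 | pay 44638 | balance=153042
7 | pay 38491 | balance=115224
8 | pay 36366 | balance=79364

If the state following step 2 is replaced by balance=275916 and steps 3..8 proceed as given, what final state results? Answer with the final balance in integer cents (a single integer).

35591

state after step 2 := balance=275916
3 | pay 44675 | balance=232455
4 | pay 39699 | balance=193778
5 | pay 41016 | balance=153614
6 | pay 44638 | balance=109651
7 | pay 38491 | balance=71642
8 | pay 36366 | balance=35591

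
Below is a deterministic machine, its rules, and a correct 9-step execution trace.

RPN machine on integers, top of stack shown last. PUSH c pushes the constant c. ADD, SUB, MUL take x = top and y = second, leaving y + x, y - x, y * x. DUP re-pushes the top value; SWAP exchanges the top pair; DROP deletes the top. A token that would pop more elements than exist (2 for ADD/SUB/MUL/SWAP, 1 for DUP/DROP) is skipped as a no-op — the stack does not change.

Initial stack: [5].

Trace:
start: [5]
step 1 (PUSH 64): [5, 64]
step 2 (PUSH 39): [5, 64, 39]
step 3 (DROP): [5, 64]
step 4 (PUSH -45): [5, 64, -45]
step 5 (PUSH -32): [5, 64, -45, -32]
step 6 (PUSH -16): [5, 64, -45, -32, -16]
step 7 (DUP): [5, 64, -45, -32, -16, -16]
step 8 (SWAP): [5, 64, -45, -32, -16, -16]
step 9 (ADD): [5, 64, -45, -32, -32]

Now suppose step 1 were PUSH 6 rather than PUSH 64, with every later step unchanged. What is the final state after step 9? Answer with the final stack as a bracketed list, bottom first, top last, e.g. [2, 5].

(re-executing from step 1 with the substitution; state before step 1: [5])
step 1 (PUSH 6): [5, 6]
step 2 (PUSH 39): [5, 6, 39]
step 3 (DROP): [5, 6]
step 4 (PUSH -45): [5, 6, -45]
step 5 (PUSH -32): [5, 6, -45, -32]
step 6 (PUSH -16): [5, 6, -45, -32, -16]
step 7 (DUP): [5, 6, -45, -32, -16, -16]
step 8 (SWAP): [5, 6, -45, -32, -16, -16]
step 9 (ADD): [5, 6, -45, -32, -32]

[5, 6, -45, -32, -32]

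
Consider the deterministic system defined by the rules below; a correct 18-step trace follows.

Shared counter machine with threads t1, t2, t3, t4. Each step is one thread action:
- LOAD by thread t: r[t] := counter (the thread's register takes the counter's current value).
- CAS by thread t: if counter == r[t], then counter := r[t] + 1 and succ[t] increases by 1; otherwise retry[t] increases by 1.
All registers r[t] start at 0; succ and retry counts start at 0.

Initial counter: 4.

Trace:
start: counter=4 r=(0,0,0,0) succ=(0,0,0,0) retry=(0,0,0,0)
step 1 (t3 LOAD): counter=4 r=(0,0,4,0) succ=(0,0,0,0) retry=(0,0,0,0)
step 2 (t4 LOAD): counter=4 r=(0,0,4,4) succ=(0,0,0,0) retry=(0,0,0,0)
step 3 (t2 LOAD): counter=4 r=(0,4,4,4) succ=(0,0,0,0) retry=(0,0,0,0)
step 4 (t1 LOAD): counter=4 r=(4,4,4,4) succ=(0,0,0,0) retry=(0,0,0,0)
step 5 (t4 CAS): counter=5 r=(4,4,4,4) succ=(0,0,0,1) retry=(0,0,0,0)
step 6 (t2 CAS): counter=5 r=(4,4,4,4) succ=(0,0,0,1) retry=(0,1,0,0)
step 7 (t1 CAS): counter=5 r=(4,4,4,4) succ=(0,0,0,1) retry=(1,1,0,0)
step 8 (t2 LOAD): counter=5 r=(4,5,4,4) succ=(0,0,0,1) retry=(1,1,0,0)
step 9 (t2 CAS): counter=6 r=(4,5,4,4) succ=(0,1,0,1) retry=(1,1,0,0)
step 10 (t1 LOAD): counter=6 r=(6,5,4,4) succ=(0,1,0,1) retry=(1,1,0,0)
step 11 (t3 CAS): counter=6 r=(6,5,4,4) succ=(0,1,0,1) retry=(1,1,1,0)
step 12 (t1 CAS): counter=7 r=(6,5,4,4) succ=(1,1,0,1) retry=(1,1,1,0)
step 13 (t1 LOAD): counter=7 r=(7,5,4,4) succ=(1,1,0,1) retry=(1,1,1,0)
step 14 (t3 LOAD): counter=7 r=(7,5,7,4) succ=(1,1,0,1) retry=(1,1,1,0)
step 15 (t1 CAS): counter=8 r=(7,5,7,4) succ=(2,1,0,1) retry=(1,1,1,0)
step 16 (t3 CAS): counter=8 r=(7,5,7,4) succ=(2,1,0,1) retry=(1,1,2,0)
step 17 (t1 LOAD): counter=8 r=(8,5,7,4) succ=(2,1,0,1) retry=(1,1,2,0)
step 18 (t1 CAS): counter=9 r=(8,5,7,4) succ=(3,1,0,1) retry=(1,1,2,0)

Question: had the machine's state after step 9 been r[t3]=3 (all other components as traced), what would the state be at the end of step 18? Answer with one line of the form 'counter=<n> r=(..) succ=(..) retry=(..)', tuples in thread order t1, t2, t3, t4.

state after step 9 := counter=6 r=(4,5,3,4) succ=(0,1,0,1) retry=(1,1,0,0)
step 10 (t1 LOAD): counter=6 r=(6,5,3,4) succ=(0,1,0,1) retry=(1,1,0,0)
step 11 (t3 CAS): counter=6 r=(6,5,3,4) succ=(0,1,0,1) retry=(1,1,1,0)
step 12 (t1 CAS): counter=7 r=(6,5,3,4) succ=(1,1,0,1) retry=(1,1,1,0)
step 13 (t1 LOAD): counter=7 r=(7,5,3,4) succ=(1,1,0,1) retry=(1,1,1,0)
step 14 (t3 LOAD): counter=7 r=(7,5,7,4) succ=(1,1,0,1) retry=(1,1,1,0)
step 15 (t1 CAS): counter=8 r=(7,5,7,4) succ=(2,1,0,1) retry=(1,1,1,0)
step 16 (t3 CAS): counter=8 r=(7,5,7,4) succ=(2,1,0,1) retry=(1,1,2,0)
step 17 (t1 LOAD): counter=8 r=(8,5,7,4) succ=(2,1,0,1) retry=(1,1,2,0)
step 18 (t1 CAS): counter=9 r=(8,5,7,4) succ=(3,1,0,1) retry=(1,1,2,0)

counter=9 r=(8,5,7,4) succ=(3,1,0,1) retry=(1,1,2,0)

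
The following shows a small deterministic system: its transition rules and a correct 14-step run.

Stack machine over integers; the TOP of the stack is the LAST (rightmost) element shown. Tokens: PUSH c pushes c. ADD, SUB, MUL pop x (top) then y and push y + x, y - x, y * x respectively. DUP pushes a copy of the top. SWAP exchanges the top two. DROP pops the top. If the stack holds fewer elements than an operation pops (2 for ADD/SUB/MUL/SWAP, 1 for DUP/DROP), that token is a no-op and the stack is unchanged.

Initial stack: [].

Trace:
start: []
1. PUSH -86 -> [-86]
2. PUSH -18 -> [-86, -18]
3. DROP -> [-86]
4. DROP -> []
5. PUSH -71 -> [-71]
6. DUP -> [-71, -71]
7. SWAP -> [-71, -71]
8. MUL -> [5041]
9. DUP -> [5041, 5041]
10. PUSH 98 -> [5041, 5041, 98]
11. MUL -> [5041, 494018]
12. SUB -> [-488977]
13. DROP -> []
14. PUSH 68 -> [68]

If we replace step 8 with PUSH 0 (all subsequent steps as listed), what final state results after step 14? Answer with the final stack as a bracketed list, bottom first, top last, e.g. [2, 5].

[-71, -71, 68]

(re-executing from step 8 with the substitution; state before step 8: [-71, -71])
8. PUSH 0 -> [-71, -71, 0]
9. DUP -> [-71, -71, 0, 0]
10. PUSH 98 -> [-71, -71, 0, 0, 98]
11. MUL -> [-71, -71, 0, 0]
12. SUB -> [-71, -71, 0]
13. DROP -> [-71, -71]
14. PUSH 68 -> [-71, -71, 68]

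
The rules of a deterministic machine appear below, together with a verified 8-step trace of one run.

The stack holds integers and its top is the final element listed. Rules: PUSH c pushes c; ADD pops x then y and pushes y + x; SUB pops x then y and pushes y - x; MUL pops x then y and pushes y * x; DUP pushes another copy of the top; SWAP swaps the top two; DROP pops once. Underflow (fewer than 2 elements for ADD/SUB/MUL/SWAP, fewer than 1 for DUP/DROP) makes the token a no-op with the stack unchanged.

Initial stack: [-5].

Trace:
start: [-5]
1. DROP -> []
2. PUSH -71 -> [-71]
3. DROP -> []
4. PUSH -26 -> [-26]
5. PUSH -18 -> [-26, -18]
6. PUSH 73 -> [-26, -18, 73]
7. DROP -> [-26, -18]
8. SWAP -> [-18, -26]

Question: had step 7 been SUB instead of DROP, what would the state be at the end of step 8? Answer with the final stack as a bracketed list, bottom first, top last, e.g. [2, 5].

(re-executing from step 7 with the substitution; state before step 7: [-26, -18, 73])
7. SUB -> [-26, -91]
8. SWAP -> [-91, -26]

[-91, -26]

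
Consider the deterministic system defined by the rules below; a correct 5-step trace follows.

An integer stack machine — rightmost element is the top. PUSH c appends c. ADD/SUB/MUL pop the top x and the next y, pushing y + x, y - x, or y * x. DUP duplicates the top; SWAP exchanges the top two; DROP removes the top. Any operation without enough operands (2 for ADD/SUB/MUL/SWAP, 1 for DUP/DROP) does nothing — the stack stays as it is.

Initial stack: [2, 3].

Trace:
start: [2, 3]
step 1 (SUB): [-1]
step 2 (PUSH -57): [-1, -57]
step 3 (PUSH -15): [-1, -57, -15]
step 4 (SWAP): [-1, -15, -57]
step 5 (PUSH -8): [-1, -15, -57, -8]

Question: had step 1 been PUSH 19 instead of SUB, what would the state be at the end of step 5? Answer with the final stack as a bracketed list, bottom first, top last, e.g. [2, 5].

[2, 3, 19, -15, -57, -8]

(re-executing from step 1 with the substitution; state before step 1: [2, 3])
step 1 (PUSH 19): [2, 3, 19]
step 2 (PUSH -57): [2, 3, 19, -57]
step 3 (PUSH -15): [2, 3, 19, -57, -15]
step 4 (SWAP): [2, 3, 19, -15, -57]
step 5 (PUSH -8): [2, 3, 19, -15, -57, -8]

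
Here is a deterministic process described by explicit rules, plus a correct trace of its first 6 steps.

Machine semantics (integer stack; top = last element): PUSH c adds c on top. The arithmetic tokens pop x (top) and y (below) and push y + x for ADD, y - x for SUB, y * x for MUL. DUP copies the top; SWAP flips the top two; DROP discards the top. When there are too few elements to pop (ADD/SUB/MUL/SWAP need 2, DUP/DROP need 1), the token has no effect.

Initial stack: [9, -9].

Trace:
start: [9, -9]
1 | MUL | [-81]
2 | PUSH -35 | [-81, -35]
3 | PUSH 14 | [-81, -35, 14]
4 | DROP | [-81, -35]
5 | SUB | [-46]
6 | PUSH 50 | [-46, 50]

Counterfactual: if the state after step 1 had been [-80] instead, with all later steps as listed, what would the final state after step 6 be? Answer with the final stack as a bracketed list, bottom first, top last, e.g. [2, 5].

state after step 1 := [-80]
2 | PUSH -35 | [-80, -35]
3 | PUSH 14 | [-80, -35, 14]
4 | DROP | [-80, -35]
5 | SUB | [-45]
6 | PUSH 50 | [-45, 50]

[-45, 50]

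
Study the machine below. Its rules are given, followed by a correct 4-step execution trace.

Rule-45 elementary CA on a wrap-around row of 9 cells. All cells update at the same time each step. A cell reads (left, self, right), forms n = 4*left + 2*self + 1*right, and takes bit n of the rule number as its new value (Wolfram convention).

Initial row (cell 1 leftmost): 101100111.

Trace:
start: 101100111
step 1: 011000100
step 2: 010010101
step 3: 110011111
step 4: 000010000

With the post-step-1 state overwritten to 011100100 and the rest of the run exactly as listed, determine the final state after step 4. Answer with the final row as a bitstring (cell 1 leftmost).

state after step 1 := 011100100
step 2: 010000101
step 3: 110110111
step 4: 001101100

001101100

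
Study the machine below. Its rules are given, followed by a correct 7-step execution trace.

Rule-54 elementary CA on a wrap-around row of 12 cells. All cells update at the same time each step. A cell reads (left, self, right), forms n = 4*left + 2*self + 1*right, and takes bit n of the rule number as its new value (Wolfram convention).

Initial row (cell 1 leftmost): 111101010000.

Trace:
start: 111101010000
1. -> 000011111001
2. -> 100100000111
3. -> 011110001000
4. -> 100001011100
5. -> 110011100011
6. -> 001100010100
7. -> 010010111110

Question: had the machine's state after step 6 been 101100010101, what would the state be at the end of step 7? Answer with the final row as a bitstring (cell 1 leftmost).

state after step 6 := 101100010101
7. -> 010010111110

010010111110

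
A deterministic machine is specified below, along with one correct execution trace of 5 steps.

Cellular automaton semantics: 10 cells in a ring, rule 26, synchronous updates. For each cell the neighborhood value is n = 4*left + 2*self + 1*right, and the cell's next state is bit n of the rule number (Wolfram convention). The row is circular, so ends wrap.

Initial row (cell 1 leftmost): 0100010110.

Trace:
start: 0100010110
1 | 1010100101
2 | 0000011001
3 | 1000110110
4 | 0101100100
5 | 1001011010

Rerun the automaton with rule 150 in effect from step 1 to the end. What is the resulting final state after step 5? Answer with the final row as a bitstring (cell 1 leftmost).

(re-executing steps 1..5 under rule 150; state before step 1: 0100010110)
1 | 1110110001
2 | 1100001010
3 | 0010011010
4 | 0111100011
5 | 0011010100

0011010100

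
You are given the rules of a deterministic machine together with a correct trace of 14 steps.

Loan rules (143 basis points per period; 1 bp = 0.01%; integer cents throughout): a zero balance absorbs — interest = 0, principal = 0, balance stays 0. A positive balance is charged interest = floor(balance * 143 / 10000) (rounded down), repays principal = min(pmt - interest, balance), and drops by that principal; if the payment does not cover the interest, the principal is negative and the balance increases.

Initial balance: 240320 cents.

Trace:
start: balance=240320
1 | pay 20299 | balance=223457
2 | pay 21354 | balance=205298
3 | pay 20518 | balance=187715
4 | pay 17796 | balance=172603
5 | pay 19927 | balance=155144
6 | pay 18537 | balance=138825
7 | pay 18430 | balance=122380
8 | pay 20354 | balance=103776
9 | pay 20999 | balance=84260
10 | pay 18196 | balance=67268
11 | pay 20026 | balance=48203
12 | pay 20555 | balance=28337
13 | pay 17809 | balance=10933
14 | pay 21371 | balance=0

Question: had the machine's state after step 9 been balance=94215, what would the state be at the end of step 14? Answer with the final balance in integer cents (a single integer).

406

state after step 9 := balance=94215
10 | pay 18196 | balance=77366
11 | pay 20026 | balance=58446
12 | pay 20555 | balance=38726
13 | pay 17809 | balance=21470
14 | pay 21371 | balance=406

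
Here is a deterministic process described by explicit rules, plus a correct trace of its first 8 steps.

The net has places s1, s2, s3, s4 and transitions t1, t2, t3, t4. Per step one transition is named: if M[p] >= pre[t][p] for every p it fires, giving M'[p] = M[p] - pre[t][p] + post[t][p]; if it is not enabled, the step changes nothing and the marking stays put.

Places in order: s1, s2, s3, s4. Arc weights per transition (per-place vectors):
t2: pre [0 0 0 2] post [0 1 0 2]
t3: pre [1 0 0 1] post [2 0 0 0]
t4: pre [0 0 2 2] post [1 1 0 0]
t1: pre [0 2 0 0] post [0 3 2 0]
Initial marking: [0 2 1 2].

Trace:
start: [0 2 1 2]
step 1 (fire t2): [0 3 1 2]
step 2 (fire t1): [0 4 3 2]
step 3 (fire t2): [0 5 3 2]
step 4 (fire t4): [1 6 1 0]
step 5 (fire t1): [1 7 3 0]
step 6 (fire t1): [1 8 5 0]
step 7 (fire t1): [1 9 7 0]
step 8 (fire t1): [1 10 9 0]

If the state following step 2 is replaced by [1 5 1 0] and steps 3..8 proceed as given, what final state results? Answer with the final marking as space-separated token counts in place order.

1 9 9 0

state after step 2 := [1 5 1 0]
step 3 (fire t2): [1 5 1 0]
step 4 (fire t4): [1 5 1 0]
step 5 (fire t1): [1 6 3 0]
step 6 (fire t1): [1 7 5 0]
step 7 (fire t1): [1 8 7 0]
step 8 (fire t1): [1 9 9 0]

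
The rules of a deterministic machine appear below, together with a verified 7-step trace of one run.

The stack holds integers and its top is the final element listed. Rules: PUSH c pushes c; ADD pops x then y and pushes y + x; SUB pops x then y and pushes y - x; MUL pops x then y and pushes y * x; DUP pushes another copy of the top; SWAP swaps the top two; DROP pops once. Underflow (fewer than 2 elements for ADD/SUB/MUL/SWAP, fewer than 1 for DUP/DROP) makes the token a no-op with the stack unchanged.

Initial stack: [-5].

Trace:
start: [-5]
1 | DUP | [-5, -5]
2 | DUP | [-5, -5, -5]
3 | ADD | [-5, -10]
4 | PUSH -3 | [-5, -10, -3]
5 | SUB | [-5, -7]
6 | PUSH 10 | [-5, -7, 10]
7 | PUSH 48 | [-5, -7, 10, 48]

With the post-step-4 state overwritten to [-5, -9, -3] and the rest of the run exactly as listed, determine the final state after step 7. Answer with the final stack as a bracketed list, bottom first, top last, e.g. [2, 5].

[-5, -6, 10, 48]

state after step 4 := [-5, -9, -3]
5 | SUB | [-5, -6]
6 | PUSH 10 | [-5, -6, 10]
7 | PUSH 48 | [-5, -6, 10, 48]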